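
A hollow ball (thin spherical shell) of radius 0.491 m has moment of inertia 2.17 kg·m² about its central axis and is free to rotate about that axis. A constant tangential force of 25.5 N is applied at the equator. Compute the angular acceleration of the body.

τ = F R = (25.5)(0.491) = 12.52 N·m.
From τ = Iα: α = 12.52/2.170 = 5.770 rad/s².

α ≈ 5.77 rad/s²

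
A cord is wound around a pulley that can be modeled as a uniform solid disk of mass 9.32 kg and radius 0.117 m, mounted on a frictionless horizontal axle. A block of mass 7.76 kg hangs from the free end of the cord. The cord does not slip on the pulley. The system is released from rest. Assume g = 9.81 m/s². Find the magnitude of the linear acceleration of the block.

a ≈ 6.13 m/s²

I = ½MR² = (1/2)(9.32)(0.117)² = 0.06379 kg·m².
Block: mg − T = ma. Pulley: TR = Iα. No-slip: a = αR, so T = (I/R²)a = 4.660·a.
Then mg = (m + 4.660)a, so a = (7.76)(9.81)/(7.76 + 4.660) = 6.129 m/s².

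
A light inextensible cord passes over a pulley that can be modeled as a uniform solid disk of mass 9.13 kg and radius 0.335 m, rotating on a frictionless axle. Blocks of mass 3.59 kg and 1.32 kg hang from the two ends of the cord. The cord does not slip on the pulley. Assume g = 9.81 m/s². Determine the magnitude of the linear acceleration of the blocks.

a ≈ 2.35 m/s²

I = ½MR² = (1/2)(9.13)(0.335)² = 0.5123 kg·m².
Heavier block: m₁g − T₁ = m₁a. Lighter block: T₂ − m₂g = m₂a.
Pulley: (T₁ − T₂)R = Iα = I(a/R), so T₁ − T₂ = (I/R²)a = (1/2)M_p a = 4.565·a.
Adding the three: (m₁ − m₂)g = (m₁ + m₂ + 4.565)a, so a = (3.59 − 1.32)(9.81)/(3.59 + 1.32 + 4.565) = 2.350 m/s².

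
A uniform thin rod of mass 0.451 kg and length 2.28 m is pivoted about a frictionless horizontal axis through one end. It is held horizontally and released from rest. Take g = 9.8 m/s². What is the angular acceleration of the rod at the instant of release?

α ≈ 6.45 rad/s²

About the pivot, I = (1/3)ML² = (1/3)(0.451)(2.28)² = 0.7815 kg·m².
The weight acts at the center, a distance L/2 = 1.140 m from the pivot; τ = Mg(L/2) = 5.039 N·m.
α = τ/I = 5.039/0.7815 = 6.447 rad/s².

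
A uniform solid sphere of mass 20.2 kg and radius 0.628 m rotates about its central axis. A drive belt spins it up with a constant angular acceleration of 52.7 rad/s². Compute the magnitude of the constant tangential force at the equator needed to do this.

I = (2/5)MR² = (2/5)(20.2)(0.628)² = 3.187 kg·m².
The required torque is τ = Iα = (3.187)(52.70) = 167.9 N·m.
A tangential force at the equator gives τ = FR, so F = τ/R = 167.9/0.628 = 267.4 N.

F ≈ 267 N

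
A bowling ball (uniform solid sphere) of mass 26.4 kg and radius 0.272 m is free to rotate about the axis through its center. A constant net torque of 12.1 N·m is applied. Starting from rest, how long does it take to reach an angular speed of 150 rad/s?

I = (2/5)MR² = (2/5)(26.4)(0.272)² = 0.7813 kg·m².
α = τ/I = 12.1/0.7813 = 15.49 rad/s².
ω = αt ⇒ t = ω/α = 150/15.49 = 9.685 s.

t ≈ 9.69 s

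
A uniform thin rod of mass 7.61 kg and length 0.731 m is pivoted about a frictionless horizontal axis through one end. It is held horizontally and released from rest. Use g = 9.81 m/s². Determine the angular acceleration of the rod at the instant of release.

About the pivot, I = (1/3)ML² = (1/3)(7.61)(0.731)² = 1.355 kg·m².
The weight acts at the center, a distance L/2 = 0.3655 m from the pivot; τ = Mg(L/2) = 27.29 N·m.
α = τ/I = 27.29/1.355 = 20.13 rad/s².
(Equivalently α = (3g/(2L)) = 20.13 rad/s².)

α ≈ 20.1 rad/s²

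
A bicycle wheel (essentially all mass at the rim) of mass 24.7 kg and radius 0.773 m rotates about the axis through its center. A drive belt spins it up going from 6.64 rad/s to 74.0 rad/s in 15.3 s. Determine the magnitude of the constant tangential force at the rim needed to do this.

I = MR² = (24.7)(0.773)² = 14.76 kg·m².
α = Δω/Δt = (74.0 − 6.64)/15.3 = 4.403 rad/s².
The required torque is τ = Iα = (14.76)(4.403) = 64.98 N·m.
A tangential force at the rim gives τ = FR, so F = τ/R = 64.98/0.773 = 84.06 N.

F ≈ 84.1 N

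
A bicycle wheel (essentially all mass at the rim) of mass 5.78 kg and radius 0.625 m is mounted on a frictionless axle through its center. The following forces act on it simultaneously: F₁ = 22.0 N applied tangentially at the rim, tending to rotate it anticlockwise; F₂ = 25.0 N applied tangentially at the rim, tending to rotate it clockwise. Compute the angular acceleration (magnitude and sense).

I = MR² = (5.78)(0.625)² = 2.258 kg·m².
Taking anticlockwise as positive: τ₁ = +(22.0)(0.625) = +13.75 N·m; τ₂ = −(25.0)(0.625) = −15.62 N·m.
Net torque τ = -1.875 N·m.
α = τ/I = -1.875/2.258 = -0.8304 rad/s².

α ≈ 0.830 rad/s², clockwise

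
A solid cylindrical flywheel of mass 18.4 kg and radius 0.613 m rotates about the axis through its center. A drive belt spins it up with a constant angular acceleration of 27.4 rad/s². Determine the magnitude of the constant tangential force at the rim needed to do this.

F ≈ 155 N

I = ½MR² = (1/2)(18.4)(0.613)² = 3.457 kg·m².
The required torque is τ = Iα = (3.457)(27.40) = 94.72 N·m.
A tangential force at the rim gives τ = FR, so F = τ/R = 94.72/0.613 = 154.5 N.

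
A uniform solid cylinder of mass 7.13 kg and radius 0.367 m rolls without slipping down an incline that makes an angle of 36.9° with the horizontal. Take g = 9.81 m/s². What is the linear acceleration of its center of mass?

Translation along the incline: Mg sinθ − f = Ma.
Rotation about the center: fR = Iα with I = ½MR². No-slip gives a = αR, so f = (I/R²)a = (1/2)M a.
Substituting: Mg sinθ = (1 + 0.5000)Ma, so a = g sinθ/(1 + 0.5000) = (9.81) sin 36.9° / 1.500 = 3.927 m/s².

a ≈ 3.93 m/s²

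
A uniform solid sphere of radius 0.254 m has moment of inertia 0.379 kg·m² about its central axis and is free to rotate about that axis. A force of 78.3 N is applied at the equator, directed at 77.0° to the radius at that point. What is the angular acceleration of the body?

α ≈ 51.1 rad/s²

Only the tangential component produces torque: τ = F R sinθ = (78.3)(0.254) sin 77.0° = 19.38 N·m.
Newton's second law for rotation, τ = Iα, gives α = τ/I = 19.38/0.3790 = 51.13 rad/s².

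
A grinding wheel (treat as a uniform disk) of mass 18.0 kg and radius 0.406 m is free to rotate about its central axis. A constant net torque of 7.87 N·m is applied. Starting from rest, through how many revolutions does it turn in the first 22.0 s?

≈ 204 revolutions

I = ½MR² = (1/2)(18.0)(0.406)² = 1.484 kg·m².
α = τ/I = 7.87/1.484 = 5.305 rad/s².
θ = ½αt² = ½(5.305)(22.0)² = 1284 rad.
Revolutions = θ/(2π) = 204.3.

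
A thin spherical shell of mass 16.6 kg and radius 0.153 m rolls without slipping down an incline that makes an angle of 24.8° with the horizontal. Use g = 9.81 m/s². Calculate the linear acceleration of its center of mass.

Translation along the incline: Mg sinθ − f = Ma.
Rotation about the center: fR = Iα with I = (2/3)MR². No-slip gives a = αR, so f = (I/R²)a = (2/3)M a.
Substituting: Mg sinθ = (1 + 0.6667)Ma, so a = g sinθ/(1 + 0.6667) = (9.81) sin 24.8° / 1.667 = 2.469 m/s².

a ≈ 2.47 m/s²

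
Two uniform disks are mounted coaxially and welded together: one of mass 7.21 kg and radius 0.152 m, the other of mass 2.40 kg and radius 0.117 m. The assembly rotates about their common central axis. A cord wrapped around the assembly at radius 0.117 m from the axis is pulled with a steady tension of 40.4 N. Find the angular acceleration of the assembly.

α ≈ 47.4 rad/s²

I = ½M₁R₁² + ½M₂R₂² = ½(7.21)(0.152)² + ½(2.40)(0.117)² = 0.09972 kg·m².
τ = F r = (40.4)(0.117) = 4.727 N·m.
α = τ/I = 4.727/0.09972 = 47.40 rad/s².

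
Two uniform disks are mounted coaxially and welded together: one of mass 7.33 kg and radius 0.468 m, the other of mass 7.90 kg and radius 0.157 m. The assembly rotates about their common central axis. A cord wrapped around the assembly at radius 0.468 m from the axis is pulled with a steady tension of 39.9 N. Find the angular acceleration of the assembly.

I = ½M₁R₁² + ½M₂R₂² = ½(7.33)(0.468)² + ½(7.90)(0.157)² = 0.9001 kg·m².
τ = F r = (39.9)(0.468) = 18.67 N·m.
α = τ/I = 18.67/0.9001 = 20.75 rad/s².

α ≈ 20.7 rad/s²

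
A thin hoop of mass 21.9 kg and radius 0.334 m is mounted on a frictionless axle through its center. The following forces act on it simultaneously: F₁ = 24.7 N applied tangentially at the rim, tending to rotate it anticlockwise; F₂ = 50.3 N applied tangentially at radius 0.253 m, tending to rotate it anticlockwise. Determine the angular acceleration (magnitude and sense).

I = MR² = (21.9)(0.334)² = 2.443 kg·m².
Taking anticlockwise as positive: τ₁ = +(24.7)(0.334) = +8.250 N·m; τ₂ = +(50.3)(0.253) = +12.73 N·m.
Net torque τ = 20.98 N·m.
α = τ/I = 20.98/2.443 = 8.586 rad/s².

α ≈ 8.59 rad/s², anticlockwise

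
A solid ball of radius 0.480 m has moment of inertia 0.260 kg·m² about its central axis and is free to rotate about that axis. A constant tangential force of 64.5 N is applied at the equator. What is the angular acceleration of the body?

τ = F R = (64.5)(0.480) = 30.96 N·m.
From τ = Iα: α = 30.96/0.2600 = 119.1 rad/s².

α ≈ 119 rad/s²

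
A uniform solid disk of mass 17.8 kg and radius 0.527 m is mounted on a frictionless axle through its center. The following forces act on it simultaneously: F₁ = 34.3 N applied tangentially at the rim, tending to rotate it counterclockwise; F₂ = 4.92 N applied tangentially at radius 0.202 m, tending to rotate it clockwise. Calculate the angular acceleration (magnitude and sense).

I = ½MR² = (1/2)(17.8)(0.527)² = 2.472 kg·m².
Taking counterclockwise as positive: τ₁ = +(34.3)(0.527) = +18.08 N·m; τ₂ = −(4.92)(0.202) = −0.9938 N·m.
Net torque τ = 17.08 N·m.
α = τ/I = 17.08/2.472 = 6.911 rad/s².

α ≈ 6.91 rad/s², counterclockwise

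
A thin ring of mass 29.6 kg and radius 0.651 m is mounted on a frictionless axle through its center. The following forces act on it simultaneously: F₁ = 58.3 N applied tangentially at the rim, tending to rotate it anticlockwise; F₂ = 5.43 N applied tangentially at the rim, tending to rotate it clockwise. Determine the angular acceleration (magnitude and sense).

α ≈ 2.74 rad/s², anticlockwise

I = MR² = (29.6)(0.651)² = 12.54 kg·m².
Taking anticlockwise as positive: τ₁ = +(58.3)(0.651) = +37.95 N·m; τ₂ = −(5.43)(0.651) = −3.535 N·m.
Net torque τ = 34.42 N·m.
α = τ/I = 34.42/12.54 = 2.744 rad/s².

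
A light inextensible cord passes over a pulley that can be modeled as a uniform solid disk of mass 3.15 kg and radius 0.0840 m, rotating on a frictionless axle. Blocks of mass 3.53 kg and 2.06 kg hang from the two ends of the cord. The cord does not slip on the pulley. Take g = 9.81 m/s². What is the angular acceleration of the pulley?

α ≈ 24.0 rad/s²

I = ½MR² = (1/2)(3.15)(0.0840)² = 0.01111 kg·m².
Heavier block: m₁g − T₁ = m₁a. Lighter block: T₂ − m₂g = m₂a.
Pulley: (T₁ − T₂)R = Iα = I(a/R), so T₁ − T₂ = (I/R²)a = (1/2)M_p a = 1.575·a.
Adding the three: (m₁ − m₂)g = (m₁ + m₂ + 1.575)a, so a = (3.53 − 2.06)(9.81)/(3.53 + 2.06 + 1.575) = 2.013 m/s².
α = a/R = 2.013/0.0840 = 23.96 rad/s².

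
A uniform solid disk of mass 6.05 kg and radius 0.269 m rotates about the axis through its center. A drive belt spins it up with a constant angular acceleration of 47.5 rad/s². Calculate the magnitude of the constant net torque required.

I = ½MR² = (1/2)(6.05)(0.269)² = 0.2189 kg·m².
τ = Iα = (0.2189)(47.50) = 10.40 N·m.

τ ≈ 10.4 N·m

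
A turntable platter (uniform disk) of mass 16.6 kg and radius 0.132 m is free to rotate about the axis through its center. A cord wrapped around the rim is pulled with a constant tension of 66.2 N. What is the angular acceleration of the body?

I = ½MR² = (1/2)(16.6)(0.132)² = 0.1446 kg·m².
τ = F R = (66.2)(0.132) = 8.738 N·m.
From τ = Iα: α = 8.738/0.1446 = 60.42 rad/s².

α ≈ 60.4 rad/s²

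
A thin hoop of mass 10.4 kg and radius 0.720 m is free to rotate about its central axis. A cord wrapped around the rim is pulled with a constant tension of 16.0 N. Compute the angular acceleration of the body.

I = MR² = (10.4)(0.720)² = 5.391 kg·m².
τ = F R = (16.0)(0.720) = 11.52 N·m.
From τ = Iα: α = 11.52/5.391 = 2.137 rad/s².

α ≈ 2.14 rad/s²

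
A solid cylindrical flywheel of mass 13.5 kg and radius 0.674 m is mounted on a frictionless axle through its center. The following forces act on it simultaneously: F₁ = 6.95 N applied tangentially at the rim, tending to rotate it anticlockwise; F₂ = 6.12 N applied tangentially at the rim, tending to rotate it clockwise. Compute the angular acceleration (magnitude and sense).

α ≈ 0.182 rad/s², anticlockwise

I = ½MR² = (1/2)(13.5)(0.674)² = 3.066 kg·m².
Taking anticlockwise as positive: τ₁ = +(6.95)(0.674) = +4.684 N·m; τ₂ = −(6.12)(0.674) = −4.125 N·m.
Net torque τ = 0.5594 N·m.
α = τ/I = 0.5594/3.066 = 0.1824 rad/s².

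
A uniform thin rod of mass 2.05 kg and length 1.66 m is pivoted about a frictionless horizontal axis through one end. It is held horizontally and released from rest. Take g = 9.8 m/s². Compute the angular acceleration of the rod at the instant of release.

About the pivot, I = (1/3)ML² = (1/3)(2.05)(1.66)² = 1.883 kg·m².
The weight acts at the center, a distance L/2 = 0.8300 m from the pivot; τ = Mg(L/2) = 16.67 N·m.
α = τ/I = 16.67/1.883 = 8.855 rad/s².
(Equivalently α = (3g/(2L)) = 8.855 rad/s².)

α ≈ 8.86 rad/s²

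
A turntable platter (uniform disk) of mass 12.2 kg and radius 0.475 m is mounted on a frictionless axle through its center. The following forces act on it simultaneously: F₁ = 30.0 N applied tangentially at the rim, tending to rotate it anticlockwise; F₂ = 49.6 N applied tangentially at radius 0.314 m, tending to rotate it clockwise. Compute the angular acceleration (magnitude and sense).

I = ½MR² = (1/2)(12.2)(0.475)² = 1.376 kg·m².
Taking anticlockwise as positive: τ₁ = +(30.0)(0.475) = +14.25 N·m; τ₂ = −(49.6)(0.314) = −15.57 N·m.
Net torque τ = -1.324 N·m.
α = τ/I = -1.324/1.376 = -0.9623 rad/s².

α ≈ 0.962 rad/s², clockwise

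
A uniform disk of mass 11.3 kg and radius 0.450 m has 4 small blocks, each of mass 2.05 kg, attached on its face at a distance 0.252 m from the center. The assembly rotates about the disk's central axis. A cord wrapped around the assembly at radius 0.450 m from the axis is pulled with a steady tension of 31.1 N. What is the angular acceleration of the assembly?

α ≈ 8.41 rad/s²

I_disk = ½MR² = ½(11.3)(0.450)² = 1.144 kg·m².
I_blocks = 4·m·r² = 4(2.05)(0.252)² = 0.5207 kg·m².
Total I = 1.665 kg·m².
τ = F r = (31.1)(0.450) = 14.00 N·m.
α = τ/I = 14.00/1.665 = 8.406 rad/s².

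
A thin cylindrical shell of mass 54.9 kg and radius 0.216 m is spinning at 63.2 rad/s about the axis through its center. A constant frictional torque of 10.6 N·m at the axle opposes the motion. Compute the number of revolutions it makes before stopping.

≈ 76.8 revolutions

I = MR² = (54.9)(0.216)² = 2.561 kg·m².
The net torque has magnitude 10.6 N·m, opposing ω.
|α| = τ/I = 10.60/2.561 = 4.138 rad/s² (deceleration).
ω² = ω₀² − 2|α|θ with ω = 0 ⇒ θ = ω₀²/(2|α|) = 482.6 rad = 76.81 rev.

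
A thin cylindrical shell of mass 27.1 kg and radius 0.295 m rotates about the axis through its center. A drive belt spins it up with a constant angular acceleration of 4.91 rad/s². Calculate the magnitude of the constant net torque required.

τ ≈ 11.6 N·m

I = MR² = (27.1)(0.295)² = 2.358 kg·m².
τ = Iα = (2.358)(4.910) = 11.58 N·m.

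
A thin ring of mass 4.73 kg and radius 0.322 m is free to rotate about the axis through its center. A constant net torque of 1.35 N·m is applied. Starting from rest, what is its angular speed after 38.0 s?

ω ≈ 105 rad/s

I = MR² = (4.73)(0.322)² = 0.4904 kg·m².
α = τ/I = 1.35/0.4904 = 2.753 rad/s².
ω = ω₀ + αt = 0 + (2.753)(38.0) = 104.6 rad/s.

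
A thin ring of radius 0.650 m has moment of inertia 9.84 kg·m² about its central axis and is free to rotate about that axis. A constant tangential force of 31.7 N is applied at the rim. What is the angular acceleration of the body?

τ = F R = (31.7)(0.650) = 20.61 N·m.
Newton's second law for rotation, τ = Iα, gives α = τ/I = 20.61/9.840 = 2.094 rad/s².

α ≈ 2.09 rad/s²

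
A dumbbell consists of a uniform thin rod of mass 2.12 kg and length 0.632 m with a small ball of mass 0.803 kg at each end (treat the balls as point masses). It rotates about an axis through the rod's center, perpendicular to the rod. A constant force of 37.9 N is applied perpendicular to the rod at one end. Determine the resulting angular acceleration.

I_rod = (1/12)ML² = (1/12)(2.12)(0.632)² = 0.07056 kg·m².
I_balls = 2·m·(L/2)² = 2(0.803)(0.3160)² = 0.1604 kg·m².
Total I = 0.2309 kg·m².
τ = F·(L/2) = (37.9)(0.316) = 11.98 N·m.
α = τ/I = 11.98/0.2309 = 51.86 rad/s².

α ≈ 51.9 rad/s²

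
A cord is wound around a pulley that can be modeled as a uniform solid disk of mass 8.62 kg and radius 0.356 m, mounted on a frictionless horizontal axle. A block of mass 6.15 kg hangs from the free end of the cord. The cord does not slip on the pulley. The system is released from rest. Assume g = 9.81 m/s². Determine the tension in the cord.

I = ½MR² = (1/2)(8.62)(0.356)² = 0.5462 kg·m².
Block: mg − T = ma. Pulley: TR = Iα. No-slip: a = αR, so T = (I/R²)a = 4.310·a.
Then mg = (m + 4.310)a, so a = (6.15)(9.81)/(6.15 + 4.310) = 5.768 m/s².
T = 4.310·a = 24.86 N.

T ≈ 24.9 N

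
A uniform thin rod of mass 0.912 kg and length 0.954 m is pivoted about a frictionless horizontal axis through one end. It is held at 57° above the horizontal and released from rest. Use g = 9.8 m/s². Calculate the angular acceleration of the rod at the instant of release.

About the pivot, I = (1/3)ML² = (1/3)(0.912)(0.954)² = 0.2767 kg·m².
The weight acts at the center, a distance L/2 = 0.4770 m from the pivot; τ = Mg(L/2) cos 57° = 2.322 N·m.
α = τ/I = 2.322/0.2767 = 8.392 rad/s².

α ≈ 8.39 rad/s²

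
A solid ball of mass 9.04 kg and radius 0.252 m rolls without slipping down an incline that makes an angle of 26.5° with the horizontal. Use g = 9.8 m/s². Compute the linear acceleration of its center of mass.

Translation along the incline: Mg sinθ − f = Ma.
Rotation about the center: fR = Iα with I = (2/5)MR². No-slip gives a = αR, so f = (I/R²)a = (2/5)M a.
Substituting: Mg sinθ = (1 + 0.4000)Ma, so a = g sinθ/(1 + 0.4000) = (9.8) sin 26.5° / 1.400 = 3.123 m/s².

a ≈ 3.12 m/s²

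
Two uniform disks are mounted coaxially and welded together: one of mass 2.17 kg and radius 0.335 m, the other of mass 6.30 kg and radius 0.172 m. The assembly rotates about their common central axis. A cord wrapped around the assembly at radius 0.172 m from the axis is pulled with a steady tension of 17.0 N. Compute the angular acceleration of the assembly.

I = ½M₁R₁² + ½M₂R₂² = ½(2.17)(0.335)² + ½(6.30)(0.172)² = 0.2150 kg·m².
τ = F r = (17.0)(0.172) = 2.924 N·m.
α = τ/I = 2.924/0.2150 = 13.60 rad/s².

α ≈ 13.6 rad/s²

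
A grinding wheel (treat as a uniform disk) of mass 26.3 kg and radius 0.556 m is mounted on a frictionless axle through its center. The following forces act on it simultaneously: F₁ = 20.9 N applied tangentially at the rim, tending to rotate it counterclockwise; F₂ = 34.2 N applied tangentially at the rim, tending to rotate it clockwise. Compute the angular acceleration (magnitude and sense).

I = ½MR² = (1/2)(26.3)(0.556)² = 4.065 kg·m².
Taking counterclockwise as positive: τ₁ = +(20.9)(0.556) = +11.62 N·m; τ₂ = −(34.2)(0.556) = −19.02 N·m.
Net torque τ = -7.395 N·m.
α = τ/I = -7.395/4.065 = -1.819 rad/s².

α ≈ 1.82 rad/s², clockwise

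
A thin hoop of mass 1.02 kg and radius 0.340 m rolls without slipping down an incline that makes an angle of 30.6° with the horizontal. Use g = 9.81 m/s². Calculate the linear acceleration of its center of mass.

a ≈ 2.50 m/s²

Translation along the incline: Mg sinθ − f = Ma.
Rotation about the center: fR = Iα with I = MR². No-slip gives a = αR, so f = (I/R²)a = M a.
Substituting: Mg sinθ = (1 + 1.000)Ma, so a = g sinθ/(1 + 1.000) = (9.81) sin 30.6° / 2.000 = 2.497 m/s².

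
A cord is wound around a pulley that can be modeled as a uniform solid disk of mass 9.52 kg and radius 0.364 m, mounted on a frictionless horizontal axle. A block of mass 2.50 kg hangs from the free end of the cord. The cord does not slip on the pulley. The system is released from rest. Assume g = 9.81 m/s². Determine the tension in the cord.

I = ½MR² = (1/2)(9.52)(0.364)² = 0.6307 kg·m².
Block: mg − T = ma. Pulley: TR = Iα. No-slip: a = αR, so T = (I/R²)a = 4.760·a.
Then mg = (m + 4.760)a, so a = (2.50)(9.81)/(2.50 + 4.760) = 3.378 m/s².
T = 4.760·a = 16.08 N.

T ≈ 16.1 N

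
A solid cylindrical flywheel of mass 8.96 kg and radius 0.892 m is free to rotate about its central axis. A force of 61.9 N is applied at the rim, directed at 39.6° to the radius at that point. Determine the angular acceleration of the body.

α ≈ 9.87 rad/s²

I = ½MR² = (1/2)(8.96)(0.892)² = 3.565 kg·m².
Only the tangential component produces torque: τ = F R sinθ = (61.9)(0.892) sin 39.6° = 35.20 N·m.
Newton's second law for rotation, τ = Iα, gives α = τ/I = 35.20/3.565 = 9.874 rad/s².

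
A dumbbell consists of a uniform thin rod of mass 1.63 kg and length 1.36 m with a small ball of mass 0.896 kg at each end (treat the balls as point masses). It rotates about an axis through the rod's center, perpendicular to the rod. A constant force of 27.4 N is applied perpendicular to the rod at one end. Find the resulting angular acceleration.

α ≈ 17.3 rad/s²

I_rod = (1/12)ML² = (1/12)(1.63)(1.36)² = 0.2512 kg·m².
I_balls = 2·m·(L/2)² = 2(0.896)(0.6800)² = 0.8286 kg·m².
Total I = 1.080 kg·m².
τ = F·(L/2) = (27.4)(0.680) = 18.63 N·m.
α = τ/I = 18.63/1.080 = 17.25 rad/s².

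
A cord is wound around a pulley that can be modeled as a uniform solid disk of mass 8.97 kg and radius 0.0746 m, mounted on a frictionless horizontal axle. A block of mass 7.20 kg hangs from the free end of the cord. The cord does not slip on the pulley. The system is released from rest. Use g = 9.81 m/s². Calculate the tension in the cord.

I = ½MR² = (1/2)(8.97)(0.0746)² = 0.02496 kg·m².
Block: mg − T = ma. Pulley: TR = Iα. No-slip: a = αR, so T = (I/R²)a = 4.485·a.
Then mg = (m + 4.485)a, so a = (7.20)(9.81)/(7.20 + 4.485) = 6.045 m/s².
T = 4.485·a = 27.11 N.

T ≈ 27.1 N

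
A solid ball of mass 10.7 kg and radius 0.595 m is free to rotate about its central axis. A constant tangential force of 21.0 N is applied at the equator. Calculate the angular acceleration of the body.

I = (2/5)MR² = (2/5)(10.7)(0.595)² = 1.515 kg·m².
τ = F R = (21.0)(0.595) = 12.49 N·m.
From τ = Iα: α = 12.49/1.515 = 8.246 rad/s².

α ≈ 8.25 rad/s²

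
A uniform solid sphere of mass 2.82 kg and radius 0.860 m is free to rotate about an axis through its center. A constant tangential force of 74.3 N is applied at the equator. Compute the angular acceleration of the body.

I = (2/5)MR² = (2/5)(2.82)(0.860)² = 0.8343 kg·m².
τ = F R = (74.3)(0.860) = 63.90 N·m.
From τ = Iα: α = 63.90/0.8343 = 76.59 rad/s².

α ≈ 76.6 rad/s²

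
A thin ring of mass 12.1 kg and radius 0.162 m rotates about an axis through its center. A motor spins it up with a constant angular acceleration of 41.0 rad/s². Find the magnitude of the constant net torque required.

τ ≈ 13.0 N·m

I = MR² = (12.1)(0.162)² = 0.3176 kg·m².
τ = Iα = (0.3176)(41.00) = 13.02 N·m.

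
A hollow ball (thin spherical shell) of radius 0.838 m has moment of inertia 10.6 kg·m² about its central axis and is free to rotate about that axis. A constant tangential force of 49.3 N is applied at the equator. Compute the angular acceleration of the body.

α ≈ 3.90 rad/s²

τ = F R = (49.3)(0.838) = 41.31 N·m.
From τ = Iα: α = 41.31/10.60 = 3.897 rad/s².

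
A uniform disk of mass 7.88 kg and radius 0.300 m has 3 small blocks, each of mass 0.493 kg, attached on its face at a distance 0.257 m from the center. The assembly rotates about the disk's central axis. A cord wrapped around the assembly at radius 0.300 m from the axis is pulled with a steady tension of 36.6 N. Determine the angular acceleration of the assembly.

α ≈ 24.3 rad/s²

I_disk = ½MR² = ½(7.88)(0.300)² = 0.3546 kg·m².
I_blocks = 3·m·r² = 3(0.493)(0.257)² = 0.09769 kg·m².
Total I = 0.4523 kg·m².
τ = F r = (36.6)(0.300) = 10.98 N·m.
α = τ/I = 10.98/0.4523 = 24.28 rad/s².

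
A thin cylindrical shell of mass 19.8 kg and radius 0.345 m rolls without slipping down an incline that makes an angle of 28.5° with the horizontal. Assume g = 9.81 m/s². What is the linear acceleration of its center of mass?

a ≈ 2.34 m/s²

Translation along the incline: Mg sinθ − f = Ma.
Rotation about the center: fR = Iα with I = MR². No-slip gives a = αR, so f = (I/R²)a = M a.
Substituting: Mg sinθ = (1 + 1.000)Ma, so a = g sinθ/(1 + 1.000) = (9.81) sin 28.5° / 2.000 = 2.340 m/s².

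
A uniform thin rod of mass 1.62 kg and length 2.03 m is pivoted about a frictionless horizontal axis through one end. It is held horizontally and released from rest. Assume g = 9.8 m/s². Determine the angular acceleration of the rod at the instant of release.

About the pivot, I = (1/3)ML² = (1/3)(1.62)(2.03)² = 2.225 kg·m².
The weight acts at the center, a distance L/2 = 1.015 m from the pivot; τ = Mg(L/2) = 16.11 N·m.
α = τ/I = 16.11/2.225 = 7.241 rad/s².
(Equivalently α = (3g/(2L)) = 7.241 rad/s².)

α ≈ 7.24 rad/s²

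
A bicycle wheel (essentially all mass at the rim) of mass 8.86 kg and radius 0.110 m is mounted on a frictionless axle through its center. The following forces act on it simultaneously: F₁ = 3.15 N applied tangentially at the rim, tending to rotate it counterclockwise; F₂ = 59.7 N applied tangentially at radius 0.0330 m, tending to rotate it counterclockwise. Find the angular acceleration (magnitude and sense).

α ≈ 21.6 rad/s², counterclockwise

I = MR² = (8.86)(0.110)² = 0.1072 kg·m².
Taking counterclockwise as positive: τ₁ = +(3.15)(0.110) = +0.3465 N·m; τ₂ = +(59.7)(0.0330) = +1.970 N·m.
Net torque τ = 2.317 N·m.
α = τ/I = 2.317/0.1072 = 21.61 rad/s².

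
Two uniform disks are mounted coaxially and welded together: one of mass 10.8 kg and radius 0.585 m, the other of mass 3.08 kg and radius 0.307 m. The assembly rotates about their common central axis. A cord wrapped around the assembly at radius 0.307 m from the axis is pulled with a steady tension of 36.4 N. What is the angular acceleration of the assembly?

I = ½M₁R₁² + ½M₂R₂² = ½(10.8)(0.585)² + ½(3.08)(0.307)² = 1.993 kg·m².
τ = F r = (36.4)(0.307) = 11.17 N·m.
α = τ/I = 11.17/1.993 = 5.607 rad/s².

α ≈ 5.61 rad/s²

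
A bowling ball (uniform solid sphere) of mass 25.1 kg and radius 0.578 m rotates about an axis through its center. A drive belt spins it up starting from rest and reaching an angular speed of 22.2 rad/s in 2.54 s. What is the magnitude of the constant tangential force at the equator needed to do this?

I = (2/5)MR² = (2/5)(25.1)(0.578)² = 3.354 kg·m².
α = Δω/Δt = (22.2 − 0)/2.54 = 8.740 rad/s².
The required torque is τ = Iα = (3.354)(8.740) = 29.32 N·m.
A tangential force at the equator gives τ = FR, so F = τ/R = 29.32/0.578 = 50.72 N.

F ≈ 50.7 N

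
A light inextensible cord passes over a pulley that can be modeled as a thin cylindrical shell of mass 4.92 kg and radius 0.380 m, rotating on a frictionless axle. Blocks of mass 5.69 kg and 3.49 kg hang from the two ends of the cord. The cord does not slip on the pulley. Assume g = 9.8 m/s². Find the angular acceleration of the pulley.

I = MR² = (4.92)(0.380)² = 0.7104 kg·m².
Heavier block: m₁g − T₁ = m₁a. Lighter block: T₂ − m₂g = m₂a.
Pulley: (T₁ − T₂)R = Iα = I(a/R), so T₁ − T₂ = (I/R²)a = 1·M_p a = 4.920·a.
Adding the three: (m₁ − m₂)g = (m₁ + m₂ + 4.920)a, so a = (5.69 − 3.49)(9.8)/(5.69 + 3.49 + 4.920) = 1.529 m/s².
α = a/R = 1.529/0.380 = 4.024 rad/s².

α ≈ 4.02 rad/s²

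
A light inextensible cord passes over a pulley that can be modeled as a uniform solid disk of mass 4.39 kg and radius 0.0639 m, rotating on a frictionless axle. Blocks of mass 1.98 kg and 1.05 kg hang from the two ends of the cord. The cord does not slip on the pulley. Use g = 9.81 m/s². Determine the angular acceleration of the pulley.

I = ½MR² = (1/2)(4.39)(0.0639)² = 0.008963 kg·m².
Heavier block: m₁g − T₁ = m₁a. Lighter block: T₂ − m₂g = m₂a.
Pulley: (T₁ − T₂)R = Iα = I(a/R), so T₁ − T₂ = (I/R²)a = (1/2)M_p a = 2.195·a.
Adding the three: (m₁ − m₂)g = (m₁ + m₂ + 2.195)a, so a = (1.98 − 1.05)(9.81)/(1.98 + 1.05 + 2.195) = 1.746 m/s².
α = a/R = 1.746/0.0639 = 27.33 rad/s².

α ≈ 27.3 rad/s²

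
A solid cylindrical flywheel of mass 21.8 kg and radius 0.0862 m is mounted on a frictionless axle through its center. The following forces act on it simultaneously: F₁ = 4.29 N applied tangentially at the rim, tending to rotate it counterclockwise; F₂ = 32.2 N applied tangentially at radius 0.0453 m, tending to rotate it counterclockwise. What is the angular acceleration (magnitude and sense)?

α ≈ 22.6 rad/s², counterclockwise

I = ½MR² = (1/2)(21.8)(0.0862)² = 0.08099 kg·m².
Taking counterclockwise as positive: τ₁ = +(4.29)(0.0862) = +0.3698 N·m; τ₂ = +(32.2)(0.0453) = +1.459 N·m.
Net torque τ = 1.828 N·m.
α = τ/I = 1.828/0.08099 = 22.58 rad/s².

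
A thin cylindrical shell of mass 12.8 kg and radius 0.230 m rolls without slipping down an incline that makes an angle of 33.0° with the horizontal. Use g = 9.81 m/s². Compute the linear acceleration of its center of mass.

a ≈ 2.67 m/s²

Translation along the incline: Mg sinθ − f = Ma.
Rotation about the center: fR = Iα with I = MR². No-slip gives a = αR, so f = (I/R²)a = M a.
Substituting: Mg sinθ = (1 + 1.000)Ma, so a = g sinθ/(1 + 1.000) = (9.81) sin 33.0° / 2.000 = 2.671 m/s².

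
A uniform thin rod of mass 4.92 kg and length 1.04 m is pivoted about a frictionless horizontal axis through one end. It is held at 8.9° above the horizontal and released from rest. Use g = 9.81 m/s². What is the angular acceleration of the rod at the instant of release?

About the pivot, I = (1/3)ML² = (1/3)(4.92)(1.04)² = 1.774 kg·m².
The weight acts at the center, a distance L/2 = 0.5200 m from the pivot; τ = Mg(L/2) cos 8.9° = 24.80 N·m.
α = τ/I = 24.80/1.774 = 13.98 rad/s².

α ≈ 14.0 rad/s²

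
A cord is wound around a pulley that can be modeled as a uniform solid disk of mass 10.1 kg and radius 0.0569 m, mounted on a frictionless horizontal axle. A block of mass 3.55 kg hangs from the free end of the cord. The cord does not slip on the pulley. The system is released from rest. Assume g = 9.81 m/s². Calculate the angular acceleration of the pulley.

α ≈ 71.2 rad/s²

I = ½MR² = (1/2)(10.1)(0.0569)² = 0.01635 kg·m².
Block: mg − T = ma. Pulley: TR = Iα. No-slip: a = αR, so T = (I/R²)a = 5.050·a.
Then mg = (m + 5.050)a, so a = (3.55)(9.81)/(3.55 + 5.050) = 4.049 m/s².
α = a/R = 4.049/0.0569 = 71.17 rad/s².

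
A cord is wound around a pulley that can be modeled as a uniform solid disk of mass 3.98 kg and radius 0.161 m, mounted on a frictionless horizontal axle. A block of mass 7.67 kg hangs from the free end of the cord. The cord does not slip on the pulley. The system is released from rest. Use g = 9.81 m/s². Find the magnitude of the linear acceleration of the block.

I = ½MR² = (1/2)(3.98)(0.161)² = 0.05158 kg·m².
Block: mg − T = ma. Pulley: TR = Iα. No-slip: a = αR, so T = (I/R²)a = 1.990·a.
Then mg = (m + 1.990)a, so a = (7.67)(9.81)/(7.67 + 1.990) = 7.789 m/s².

a ≈ 7.79 m/s²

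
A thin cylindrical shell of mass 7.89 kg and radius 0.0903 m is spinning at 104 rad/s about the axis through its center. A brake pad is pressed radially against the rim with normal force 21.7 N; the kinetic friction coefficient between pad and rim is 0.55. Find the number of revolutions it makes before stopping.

≈ 51.4 revolutions

I = MR² = (7.89)(0.0903)² = 0.06434 kg·m².
Friction force f = μN = (0.55)(21.7) = 11.94 N at the rim; torque magnitude τ = fR = 1.078 N·m, opposing ω.
|α| = τ/I = 1.078/0.06434 = 16.75 rad/s² (deceleration).
ω² = ω₀² − 2|α|θ with ω = 0 ⇒ θ = ω₀²/(2|α|) = 322.8 rad = 51.38 rev.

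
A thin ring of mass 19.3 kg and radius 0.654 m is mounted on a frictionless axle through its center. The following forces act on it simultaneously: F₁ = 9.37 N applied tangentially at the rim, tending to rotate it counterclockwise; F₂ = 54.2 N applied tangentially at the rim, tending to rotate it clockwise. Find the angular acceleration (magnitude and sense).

I = MR² = (19.3)(0.654)² = 8.255 kg·m².
Taking counterclockwise as positive: τ₁ = +(9.37)(0.654) = +6.128 N·m; τ₂ = −(54.2)(0.654) = −35.45 N·m.
Net torque τ = -29.32 N·m.
α = τ/I = -29.32/8.255 = -3.552 rad/s².

α ≈ 3.55 rad/s², clockwise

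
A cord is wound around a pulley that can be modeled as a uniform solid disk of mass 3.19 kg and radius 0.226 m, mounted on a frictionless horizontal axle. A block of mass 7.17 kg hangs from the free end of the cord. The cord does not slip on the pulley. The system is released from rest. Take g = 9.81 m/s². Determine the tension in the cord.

I = ½MR² = (1/2)(3.19)(0.226)² = 0.08147 kg·m².
Block: mg − T = ma. Pulley: TR = Iα. No-slip: a = αR, so T = (I/R²)a = 1.595·a.
Then mg = (m + 1.595)a, so a = (7.17)(9.81)/(7.17 + 1.595) = 8.025 m/s².
T = 1.595·a = 12.80 N.

T ≈ 12.8 N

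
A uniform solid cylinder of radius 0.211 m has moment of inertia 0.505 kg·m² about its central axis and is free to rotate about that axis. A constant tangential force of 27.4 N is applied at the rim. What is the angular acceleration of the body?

τ = F R = (27.4)(0.211) = 5.781 N·m.
Newton's second law for rotation, τ = Iα, gives α = τ/I = 5.781/0.5050 = 11.45 rad/s².

α ≈ 11.4 rad/s²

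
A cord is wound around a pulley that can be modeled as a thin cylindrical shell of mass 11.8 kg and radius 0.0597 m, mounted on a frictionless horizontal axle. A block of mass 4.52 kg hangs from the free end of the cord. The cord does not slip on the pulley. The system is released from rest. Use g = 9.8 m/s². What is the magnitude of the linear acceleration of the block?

I = MR² = (11.8)(0.0597)² = 0.04206 kg·m².
Block: mg − T = ma. Pulley: TR = Iα. No-slip: a = αR, so T = (I/R²)a = 11.80·a.
Then mg = (m + 11.80)a, so a = (4.52)(9.8)/(4.52 + 11.80) = 2.714 m/s².

a ≈ 2.71 m/s²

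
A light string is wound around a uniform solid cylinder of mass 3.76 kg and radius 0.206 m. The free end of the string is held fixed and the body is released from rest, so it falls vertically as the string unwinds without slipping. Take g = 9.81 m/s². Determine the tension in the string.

Translation: Mg − T = Ma. Rotation about the center: TR = Iα with I = ½MR².
With a = αR: T = (I/R²)a = (1/2)M a, so Mg = (1 + 0.5000)Ma.
a = g/(1 + 0.5000) = 9.81/1.500 = 6.540 m/s².
T = 0.5000·M·a = (0.5000)(3.76)(6.540) = 12.30 N.

T ≈ 12.3 N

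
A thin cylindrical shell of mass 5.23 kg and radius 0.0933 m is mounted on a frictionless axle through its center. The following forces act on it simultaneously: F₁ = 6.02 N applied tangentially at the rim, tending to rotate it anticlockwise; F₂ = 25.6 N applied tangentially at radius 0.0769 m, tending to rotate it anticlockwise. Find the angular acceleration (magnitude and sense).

α ≈ 55.6 rad/s², anticlockwise

I = MR² = (5.23)(0.0933)² = 0.04553 kg·m².
Taking anticlockwise as positive: τ₁ = +(6.02)(0.0933) = +0.5617 N·m; τ₂ = +(25.6)(0.0769) = +1.969 N·m.
Net torque τ = 2.530 N·m.
α = τ/I = 2.530/0.04553 = 55.58 rad/s².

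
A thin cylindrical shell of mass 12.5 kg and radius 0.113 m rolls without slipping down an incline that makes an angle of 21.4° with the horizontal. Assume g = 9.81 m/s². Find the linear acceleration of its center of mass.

Translation along the incline: Mg sinθ − f = Ma.
Rotation about the center: fR = Iα with I = MR². No-slip gives a = αR, so f = (I/R²)a = M a.
Substituting: Mg sinθ = (1 + 1.000)Ma, so a = g sinθ/(1 + 1.000) = (9.81) sin 21.4° / 2.000 = 1.790 m/s².

a ≈ 1.79 m/s²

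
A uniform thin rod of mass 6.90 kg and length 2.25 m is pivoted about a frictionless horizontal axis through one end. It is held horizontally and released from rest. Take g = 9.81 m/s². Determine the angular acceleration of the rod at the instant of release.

α ≈ 6.54 rad/s²

About the pivot, I = (1/3)ML² = (1/3)(6.90)(2.25)² = 11.64 kg·m².
The weight acts at the center, a distance L/2 = 1.125 m from the pivot; τ = Mg(L/2) = 76.15 N·m.
α = τ/I = 76.15/11.64 = 6.540 rad/s².
(Equivalently α = (3g/(2L)) = 6.540 rad/s².)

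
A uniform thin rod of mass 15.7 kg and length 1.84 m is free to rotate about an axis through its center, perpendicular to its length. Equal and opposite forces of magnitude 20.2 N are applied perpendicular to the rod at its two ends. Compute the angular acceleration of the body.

I = (1/12)ML² = (1/12)(15.7)(1.84)² = 4.429 kg·m².
The couple gives τ = F·(L/2) + F·(L/2) = F L = (20.2)(1.84) = 37.17 N·m.
Newton's second law for rotation, τ = Iα, gives α = τ/I = 37.17/4.429 = 8.391 rad/s².

α ≈ 8.39 rad/s²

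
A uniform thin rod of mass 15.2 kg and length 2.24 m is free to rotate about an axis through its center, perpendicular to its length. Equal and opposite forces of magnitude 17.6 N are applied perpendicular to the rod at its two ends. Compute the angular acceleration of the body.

I = (1/12)ML² = (1/12)(15.2)(2.24)² = 6.356 kg·m².
The couple gives τ = F·(L/2) + F·(L/2) = F L = (17.6)(2.24) = 39.42 N·m.
Newton's second law for rotation, τ = Iα, gives α = τ/I = 39.42/6.356 = 6.203 rad/s².

α ≈ 6.20 rad/s²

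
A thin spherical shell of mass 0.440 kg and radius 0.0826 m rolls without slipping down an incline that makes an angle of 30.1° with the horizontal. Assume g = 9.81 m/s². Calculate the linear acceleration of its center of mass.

Translation along the incline: Mg sinθ − f = Ma.
Rotation about the center: fR = Iα with I = (2/3)MR². No-slip gives a = αR, so f = (I/R²)a = (2/3)M a.
Substituting: Mg sinθ = (1 + 0.6667)Ma, so a = g sinθ/(1 + 0.6667) = (9.81) sin 30.1° / 1.667 = 2.952 m/s².

a ≈ 2.95 m/s²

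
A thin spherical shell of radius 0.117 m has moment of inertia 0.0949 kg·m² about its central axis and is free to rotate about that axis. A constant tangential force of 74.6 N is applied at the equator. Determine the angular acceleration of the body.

τ = F R = (74.6)(0.117) = 8.728 N·m.
Newton's second law for rotation, τ = Iα, gives α = τ/I = 8.728/0.09490 = 91.97 rad/s².

α ≈ 92.0 rad/s²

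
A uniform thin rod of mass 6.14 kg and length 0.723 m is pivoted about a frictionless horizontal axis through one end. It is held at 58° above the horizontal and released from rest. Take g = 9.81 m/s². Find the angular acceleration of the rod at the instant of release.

About the pivot, I = (1/3)ML² = (1/3)(6.14)(0.723)² = 1.070 kg·m².
The weight acts at the center, a distance L/2 = 0.3615 m from the pivot; τ = Mg(L/2) cos 58° = 11.54 N·m.
α = τ/I = 11.54/1.070 = 10.79 rad/s².
(Equivalently α = (3g/(2L)) cos 58° = 10.79 rad/s².)

α ≈ 10.8 rad/s²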